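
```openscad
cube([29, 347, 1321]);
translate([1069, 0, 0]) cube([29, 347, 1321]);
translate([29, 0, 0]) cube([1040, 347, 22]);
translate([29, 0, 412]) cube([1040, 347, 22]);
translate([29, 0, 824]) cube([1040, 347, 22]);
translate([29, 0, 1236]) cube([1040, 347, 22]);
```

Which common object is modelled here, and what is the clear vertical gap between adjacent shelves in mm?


A bookshelf. The clear shelf gap is 390 mm.

Two tall side panels with 4 horizontal boards between them — a bookshelf. The first two shelf undersides are at z = 0 and z = 412; with shelf thickness 22, the clear gap is 412 − 0 − 22 = 390 mm.


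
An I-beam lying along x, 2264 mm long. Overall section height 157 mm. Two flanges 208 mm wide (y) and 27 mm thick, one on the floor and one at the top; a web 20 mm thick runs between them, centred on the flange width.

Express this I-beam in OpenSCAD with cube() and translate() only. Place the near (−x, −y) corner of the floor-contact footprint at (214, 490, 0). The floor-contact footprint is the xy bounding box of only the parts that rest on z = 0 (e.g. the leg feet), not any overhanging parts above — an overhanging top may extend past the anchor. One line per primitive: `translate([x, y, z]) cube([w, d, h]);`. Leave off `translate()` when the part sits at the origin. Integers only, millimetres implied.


translate([214, 490, 0]) cube([2264, 208, 27]);
translate([214, 584, 27]) cube([2264, 20, 103]);
translate([214, 490, 130]) cube([2264, 208, 27]);


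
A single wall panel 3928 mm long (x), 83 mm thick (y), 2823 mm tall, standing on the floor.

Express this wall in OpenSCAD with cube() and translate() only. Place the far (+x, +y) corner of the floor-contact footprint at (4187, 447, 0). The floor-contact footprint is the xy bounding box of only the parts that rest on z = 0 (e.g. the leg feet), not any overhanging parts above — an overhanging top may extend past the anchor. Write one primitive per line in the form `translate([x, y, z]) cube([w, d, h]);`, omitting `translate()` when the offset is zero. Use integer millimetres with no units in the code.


translate([259, 364, 0]) cube([3928, 83, 2823]);


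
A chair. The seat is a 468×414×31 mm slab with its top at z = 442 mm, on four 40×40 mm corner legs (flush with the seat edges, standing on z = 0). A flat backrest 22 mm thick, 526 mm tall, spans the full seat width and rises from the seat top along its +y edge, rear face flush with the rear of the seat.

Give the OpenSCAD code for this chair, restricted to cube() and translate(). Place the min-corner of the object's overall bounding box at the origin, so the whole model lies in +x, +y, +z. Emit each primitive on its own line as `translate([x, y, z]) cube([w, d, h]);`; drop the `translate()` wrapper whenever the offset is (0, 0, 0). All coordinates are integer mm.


translate([0, 0, 411]) cube([468, 414, 31]);
cube([40, 40, 411]);
translate([428, 0, 0]) cube([40, 40, 411]);
translate([0, 374, 0]) cube([40, 40, 411]);
translate([428, 374, 0]) cube([40, 40, 411]);
translate([0, 392, 442]) cube([468, 22, 526]);


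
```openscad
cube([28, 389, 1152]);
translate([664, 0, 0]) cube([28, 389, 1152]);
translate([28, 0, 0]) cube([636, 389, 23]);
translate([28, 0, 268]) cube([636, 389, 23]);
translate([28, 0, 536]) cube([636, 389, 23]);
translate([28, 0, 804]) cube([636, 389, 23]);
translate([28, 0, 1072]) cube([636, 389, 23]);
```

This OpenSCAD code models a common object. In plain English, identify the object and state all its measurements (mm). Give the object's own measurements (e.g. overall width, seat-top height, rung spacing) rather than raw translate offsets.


An open bookshelf. Two side panels, each 28 mm thick, 389 mm deep and 1152 mm tall, stand 692 mm apart (outside-to-outside). Between them sit 5 shelves, each 23 mm thick and 389 mm deep, spanning the full gap between the sides. The bottom shelf rests on the floor (its underside at z = 0) and the clear gap between one shelf's top and the next shelf's underside is 245 mm.


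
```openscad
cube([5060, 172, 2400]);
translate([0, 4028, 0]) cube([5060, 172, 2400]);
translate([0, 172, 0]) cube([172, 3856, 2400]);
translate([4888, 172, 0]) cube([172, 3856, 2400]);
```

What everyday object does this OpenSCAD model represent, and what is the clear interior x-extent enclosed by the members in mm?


A house (or room) frame. The interior width is 4716 mm.

Four 2400 mm walls enclosing a rectangle with no floor or roof — a room or house frame. Outside width is 5060 mm and wall thickness is 172 mm, so the interior width is 5060 − 2 × 172 = 4716 mm.


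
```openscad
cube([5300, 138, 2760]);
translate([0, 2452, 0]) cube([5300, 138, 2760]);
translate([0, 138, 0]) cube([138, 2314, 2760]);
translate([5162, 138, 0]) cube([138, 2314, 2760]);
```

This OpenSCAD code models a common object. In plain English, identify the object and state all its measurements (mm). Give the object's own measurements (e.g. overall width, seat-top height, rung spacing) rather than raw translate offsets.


The wall frame of a small rectangular building: four walls, each 2760 mm tall and 138 mm thick, enclosing a footprint 5300 mm (x) by 2590 mm (y) outside-to-outside, with no floor or roof. The front and back walls (the −y and +y sides) span the full width; the two side walls fit between them.


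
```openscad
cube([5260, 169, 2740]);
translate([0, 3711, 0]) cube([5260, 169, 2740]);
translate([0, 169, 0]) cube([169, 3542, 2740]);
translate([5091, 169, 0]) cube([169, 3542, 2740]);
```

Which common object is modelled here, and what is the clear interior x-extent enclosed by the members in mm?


A house (or room) frame. The interior width is 4922 mm.

Four 2740 mm walls enclosing a rectangle with no floor or roof — a room or house frame. Outside width is 5260 mm and wall thickness is 169 mm, so the interior width is 5260 − 2 × 169 = 4922 mm.


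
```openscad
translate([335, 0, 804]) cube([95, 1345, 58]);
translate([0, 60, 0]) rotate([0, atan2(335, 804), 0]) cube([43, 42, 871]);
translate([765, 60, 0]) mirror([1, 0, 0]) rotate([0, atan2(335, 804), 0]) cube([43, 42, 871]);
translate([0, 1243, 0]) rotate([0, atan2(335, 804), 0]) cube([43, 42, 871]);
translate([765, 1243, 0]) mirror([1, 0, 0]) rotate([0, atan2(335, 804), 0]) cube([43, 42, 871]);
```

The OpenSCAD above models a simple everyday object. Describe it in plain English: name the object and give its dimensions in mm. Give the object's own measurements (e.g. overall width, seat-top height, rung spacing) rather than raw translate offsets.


A sawhorse. A 95×1345×58 mm beam (x, y, z) sits on two A-frame leg pairs. Each pair is two raked legs of 43×42 mm section (42 mm along y) splaying symmetrically in x. Each leg rises 804 mm vertically over 335 mm of horizontal reach and is 871 mm long along its own axis. Every leg's outer bottom edge rests on the floor and its outer top edge meets a bottom edge of the beam — the left legs (tilting toward +x) meet the beam's −x bottom edge, the right legs (their mirror images, tilting toward −x) meet its +x bottom edge — so the leg tops tuck under the beam, the beam's underside is 804 mm above the floor, and the feet are 765 mm apart outside-to-outside with the beam centred between them. The two leg pairs are set in 60 mm from either end of the beam.


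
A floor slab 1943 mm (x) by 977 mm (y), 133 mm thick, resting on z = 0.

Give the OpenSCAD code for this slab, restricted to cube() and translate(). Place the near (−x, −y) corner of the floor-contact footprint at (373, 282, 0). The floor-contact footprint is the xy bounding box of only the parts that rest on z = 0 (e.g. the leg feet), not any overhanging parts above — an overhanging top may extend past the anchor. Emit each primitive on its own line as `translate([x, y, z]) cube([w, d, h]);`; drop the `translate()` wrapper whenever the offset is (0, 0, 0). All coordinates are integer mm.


translate([373, 282, 0]) cube([1943, 977, 133]);


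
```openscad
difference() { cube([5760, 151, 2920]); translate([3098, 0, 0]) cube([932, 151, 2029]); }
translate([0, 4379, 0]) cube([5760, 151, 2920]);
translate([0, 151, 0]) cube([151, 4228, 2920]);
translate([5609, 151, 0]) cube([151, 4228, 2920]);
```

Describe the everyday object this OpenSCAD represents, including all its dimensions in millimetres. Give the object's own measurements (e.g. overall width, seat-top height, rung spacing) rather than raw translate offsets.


A single room: four walls, each 2920 mm tall and 151 mm thick, enclosing an outside footprint 5760×4530 mm (x × y), no floor or roof. The front and back walls (−y and +y sides) run the full x-width; the side walls fit between their inner faces. A door opening 932 mm wide and 2029 mm tall is cut through the front wall from the floor up, its −x edge 3098 mm from the wall's −x end.


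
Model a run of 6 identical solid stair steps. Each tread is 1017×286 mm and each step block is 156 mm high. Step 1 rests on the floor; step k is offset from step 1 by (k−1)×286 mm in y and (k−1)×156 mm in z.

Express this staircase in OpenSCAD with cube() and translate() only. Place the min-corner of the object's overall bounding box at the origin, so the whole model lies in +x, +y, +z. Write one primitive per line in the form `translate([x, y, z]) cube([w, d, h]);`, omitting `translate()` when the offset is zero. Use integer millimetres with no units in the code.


cube([1017, 286, 156]);
translate([0, 286, 156]) cube([1017, 286, 156]);
translate([0, 572, 312]) cube([1017, 286, 156]);
translate([0, 858, 468]) cube([1017, 286, 156]);
translate([0, 1144, 624]) cube([1017, 286, 156]);
translate([0, 1430, 780]) cube([1017, 286, 156]);


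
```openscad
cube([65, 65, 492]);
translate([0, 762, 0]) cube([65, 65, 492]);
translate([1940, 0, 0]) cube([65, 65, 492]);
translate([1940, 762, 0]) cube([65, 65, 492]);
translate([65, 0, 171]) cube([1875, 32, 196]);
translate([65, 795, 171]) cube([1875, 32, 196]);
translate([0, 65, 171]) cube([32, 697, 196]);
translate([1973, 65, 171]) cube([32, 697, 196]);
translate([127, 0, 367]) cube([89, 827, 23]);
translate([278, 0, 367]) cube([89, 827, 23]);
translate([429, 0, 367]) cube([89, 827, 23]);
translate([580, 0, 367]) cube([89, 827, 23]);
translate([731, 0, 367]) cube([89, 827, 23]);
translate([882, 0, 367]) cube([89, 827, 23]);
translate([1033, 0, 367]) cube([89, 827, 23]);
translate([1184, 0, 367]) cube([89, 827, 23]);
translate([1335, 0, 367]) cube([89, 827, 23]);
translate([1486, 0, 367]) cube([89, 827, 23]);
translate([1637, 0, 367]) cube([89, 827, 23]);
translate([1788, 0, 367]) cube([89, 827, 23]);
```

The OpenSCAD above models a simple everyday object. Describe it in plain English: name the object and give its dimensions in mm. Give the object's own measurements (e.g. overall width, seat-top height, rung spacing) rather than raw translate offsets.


A bed frame 2005 mm long (x) by 827 mm wide (y). Four 65×65 mm corner posts, 492 mm tall, at the corners of the footprint. Four rails of 32 mm thickness and 196 mm height run between adjacent posts with their undersides at z = 171 mm, their outer faces flush with the outside of the frame (the two x-running rails run between the posts' inner faces; the two y-running rails run between the posts' inner faces). 12 slats, each 89 mm wide (x) and 23 mm thick, lie across the top of the two x-running rails, running the full 827 mm width of the frame in y; along x they sit between the end posts with a 62 mm gap after the −x posts and between neighbouring slats, leaving 63 mm before the +x posts.


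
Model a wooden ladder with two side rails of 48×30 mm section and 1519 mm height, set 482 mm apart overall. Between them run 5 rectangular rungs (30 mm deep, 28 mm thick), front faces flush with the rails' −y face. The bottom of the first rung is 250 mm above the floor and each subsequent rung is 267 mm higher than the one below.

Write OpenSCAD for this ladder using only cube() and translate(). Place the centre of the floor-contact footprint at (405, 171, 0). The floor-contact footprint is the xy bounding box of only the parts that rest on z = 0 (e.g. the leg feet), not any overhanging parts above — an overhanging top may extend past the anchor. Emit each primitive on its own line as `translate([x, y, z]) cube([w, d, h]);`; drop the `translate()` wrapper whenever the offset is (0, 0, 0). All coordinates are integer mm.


translate([164, 156, 0]) cube([48, 30, 1519]);
translate([598, 156, 0]) cube([48, 30, 1519]);
translate([212, 156, 250]) cube([386, 30, 28]);
translate([212, 156, 517]) cube([386, 30, 28]);
translate([212, 156, 784]) cube([386, 30, 28]);
translate([212, 156, 1051]) cube([386, 30, 28]);
translate([212, 156, 1318]) cube([386, 30, 28]);


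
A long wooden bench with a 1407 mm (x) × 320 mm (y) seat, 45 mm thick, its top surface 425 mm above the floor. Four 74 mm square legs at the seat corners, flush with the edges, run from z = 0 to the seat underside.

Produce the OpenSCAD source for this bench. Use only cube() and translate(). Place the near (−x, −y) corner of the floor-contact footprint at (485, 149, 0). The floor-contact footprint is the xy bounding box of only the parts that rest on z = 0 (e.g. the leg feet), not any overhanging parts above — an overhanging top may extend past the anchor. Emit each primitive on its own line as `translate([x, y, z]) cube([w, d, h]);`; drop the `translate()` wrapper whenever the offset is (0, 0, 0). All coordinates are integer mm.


translate([485, 149, 380]) cube([1407, 320, 45]);
translate([485, 149, 0]) cube([74, 74, 380]);
translate([485, 395, 0]) cube([74, 74, 380]);
translate([1818, 149, 0]) cube([74, 74, 380]);
translate([1818, 395, 0]) cube([74, 74, 380]);


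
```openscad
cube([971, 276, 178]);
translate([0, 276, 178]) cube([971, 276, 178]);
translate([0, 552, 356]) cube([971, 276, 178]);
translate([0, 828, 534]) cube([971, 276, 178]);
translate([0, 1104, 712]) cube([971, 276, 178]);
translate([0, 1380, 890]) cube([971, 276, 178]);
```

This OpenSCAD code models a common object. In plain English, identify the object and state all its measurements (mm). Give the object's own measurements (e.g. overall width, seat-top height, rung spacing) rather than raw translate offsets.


A straight staircase of 6 solid steps. Each step is 971 mm wide (x), 276 mm deep (y, the going) and 178 mm tall (the rise). The first step rests on the floor; each subsequent step sits one going further in +y and one rise higher in +z, directly behind and above the previous step with no overlap.


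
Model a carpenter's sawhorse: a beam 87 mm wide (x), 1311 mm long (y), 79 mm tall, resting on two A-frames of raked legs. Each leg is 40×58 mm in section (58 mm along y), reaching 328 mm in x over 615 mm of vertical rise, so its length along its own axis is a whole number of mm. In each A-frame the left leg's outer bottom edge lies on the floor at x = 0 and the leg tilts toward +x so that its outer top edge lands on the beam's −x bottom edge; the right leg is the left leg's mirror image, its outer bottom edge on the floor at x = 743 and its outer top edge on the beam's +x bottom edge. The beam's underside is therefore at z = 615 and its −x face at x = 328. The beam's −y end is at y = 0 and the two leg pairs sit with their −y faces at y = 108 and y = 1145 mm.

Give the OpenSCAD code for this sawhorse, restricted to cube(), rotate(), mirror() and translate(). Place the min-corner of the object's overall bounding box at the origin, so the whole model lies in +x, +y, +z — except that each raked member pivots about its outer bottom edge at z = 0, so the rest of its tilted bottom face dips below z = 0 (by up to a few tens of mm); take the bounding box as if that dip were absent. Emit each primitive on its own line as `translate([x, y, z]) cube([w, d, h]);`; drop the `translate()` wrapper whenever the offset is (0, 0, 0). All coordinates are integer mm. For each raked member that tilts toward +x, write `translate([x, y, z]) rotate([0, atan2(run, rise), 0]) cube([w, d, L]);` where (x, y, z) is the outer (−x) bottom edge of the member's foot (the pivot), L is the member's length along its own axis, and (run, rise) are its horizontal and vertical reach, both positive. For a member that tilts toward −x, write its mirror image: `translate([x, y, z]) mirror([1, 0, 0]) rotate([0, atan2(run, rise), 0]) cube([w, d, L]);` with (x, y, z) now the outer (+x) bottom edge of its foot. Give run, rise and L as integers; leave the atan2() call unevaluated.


translate([328, 0, 615]) cube([87, 1311, 79]);
translate([0, 108, 0]) rotate([0, atan2(328, 615), 0]) cube([40, 58, 697]);
translate([743, 108, 0]) mirror([1, 0, 0]) rotate([0, atan2(328, 615), 0]) cube([40, 58, 697]);
translate([0, 1145, 0]) rotate([0, atan2(328, 615), 0]) cube([40, 58, 697]);
translate([743, 1145, 0]) mirror([1, 0, 0]) rotate([0, atan2(328, 615), 0]) cube([40, 58, 697]);


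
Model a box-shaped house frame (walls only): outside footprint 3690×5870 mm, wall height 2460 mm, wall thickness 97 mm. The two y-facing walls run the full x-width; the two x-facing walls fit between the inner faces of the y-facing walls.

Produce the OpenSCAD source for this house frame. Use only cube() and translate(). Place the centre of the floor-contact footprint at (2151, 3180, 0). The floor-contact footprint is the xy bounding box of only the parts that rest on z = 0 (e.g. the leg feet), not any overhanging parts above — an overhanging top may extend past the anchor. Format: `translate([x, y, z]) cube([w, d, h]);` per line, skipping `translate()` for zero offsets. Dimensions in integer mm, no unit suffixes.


translate([306, 245, 0]) cube([3690, 97, 2460]);
translate([306, 6018, 0]) cube([3690, 97, 2460]);
translate([306, 342, 0]) cube([97, 5676, 2460]);
translate([3899, 342, 0]) cube([97, 5676, 2460]);


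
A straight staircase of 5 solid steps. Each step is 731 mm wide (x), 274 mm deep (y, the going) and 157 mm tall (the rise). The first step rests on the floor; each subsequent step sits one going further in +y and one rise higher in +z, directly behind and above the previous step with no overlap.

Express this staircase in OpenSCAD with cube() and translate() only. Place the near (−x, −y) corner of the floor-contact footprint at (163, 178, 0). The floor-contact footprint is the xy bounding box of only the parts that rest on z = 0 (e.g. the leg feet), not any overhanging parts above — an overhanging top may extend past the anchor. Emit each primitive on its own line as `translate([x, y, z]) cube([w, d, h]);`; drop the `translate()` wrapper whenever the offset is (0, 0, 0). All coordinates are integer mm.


translate([163, 178, 0]) cube([731, 274, 157]);
translate([163, 452, 157]) cube([731, 274, 157]);
translate([163, 726, 314]) cube([731, 274, 157]);
translate([163, 1000, 471]) cube([731, 274, 157]);
translate([163, 1274, 628]) cube([731, 274, 157]);


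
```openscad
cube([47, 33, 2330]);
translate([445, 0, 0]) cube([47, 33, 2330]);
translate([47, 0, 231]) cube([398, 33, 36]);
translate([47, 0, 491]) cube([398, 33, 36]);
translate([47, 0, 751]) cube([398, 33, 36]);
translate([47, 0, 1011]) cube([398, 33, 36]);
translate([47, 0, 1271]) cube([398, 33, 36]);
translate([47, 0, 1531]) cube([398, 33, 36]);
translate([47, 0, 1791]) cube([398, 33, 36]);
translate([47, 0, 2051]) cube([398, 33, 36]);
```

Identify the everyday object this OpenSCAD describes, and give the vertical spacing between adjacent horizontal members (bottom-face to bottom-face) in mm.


A ladder. The rung spacing is 260 mm.

Two tall 47×33 posts with 8 short bars between them — a ladder. Adjacent rungs sit at z = 231 and z = 491, so the spacing is 491 − 231 = 260 mm.


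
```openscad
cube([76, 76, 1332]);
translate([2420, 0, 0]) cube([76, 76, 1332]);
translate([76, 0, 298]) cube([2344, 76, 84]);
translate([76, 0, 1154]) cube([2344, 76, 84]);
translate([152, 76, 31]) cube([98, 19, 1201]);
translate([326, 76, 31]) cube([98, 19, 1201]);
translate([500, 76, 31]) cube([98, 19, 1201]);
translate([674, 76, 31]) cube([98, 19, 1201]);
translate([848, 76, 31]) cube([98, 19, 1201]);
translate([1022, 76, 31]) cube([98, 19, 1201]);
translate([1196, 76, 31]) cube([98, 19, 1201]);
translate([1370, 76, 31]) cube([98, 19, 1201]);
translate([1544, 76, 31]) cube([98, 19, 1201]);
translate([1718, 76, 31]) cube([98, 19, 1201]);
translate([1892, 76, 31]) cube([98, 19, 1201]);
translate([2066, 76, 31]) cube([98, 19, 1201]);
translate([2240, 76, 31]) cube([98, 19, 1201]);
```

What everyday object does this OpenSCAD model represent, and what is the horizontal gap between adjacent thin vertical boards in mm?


A fence section. The picket gap is 76 mm.

Two posts, two rails, 13 pickets — a fence section. Span 2344 mm holds 13 pickets of 98 mm with 14 equal gaps: ⌊(2344 − 13·98) / 14⌋ = 76 mm.


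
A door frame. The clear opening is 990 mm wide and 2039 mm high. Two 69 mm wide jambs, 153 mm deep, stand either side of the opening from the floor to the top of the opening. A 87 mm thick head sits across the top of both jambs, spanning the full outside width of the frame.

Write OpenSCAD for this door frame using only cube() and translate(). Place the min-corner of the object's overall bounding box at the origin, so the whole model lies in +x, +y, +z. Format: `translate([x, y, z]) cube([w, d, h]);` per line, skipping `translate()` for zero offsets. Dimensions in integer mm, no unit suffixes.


cube([69, 153, 2039]);
translate([1059, 0, 0]) cube([69, 153, 2039]);
translate([0, 0, 2039]) cube([1128, 153, 87]);


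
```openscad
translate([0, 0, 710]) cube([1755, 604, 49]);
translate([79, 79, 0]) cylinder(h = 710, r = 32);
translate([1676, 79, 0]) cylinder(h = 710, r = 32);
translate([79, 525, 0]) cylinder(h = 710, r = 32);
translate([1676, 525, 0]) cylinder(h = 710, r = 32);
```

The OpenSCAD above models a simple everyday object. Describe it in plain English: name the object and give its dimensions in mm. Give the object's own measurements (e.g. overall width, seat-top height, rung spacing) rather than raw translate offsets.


A table: top 1755 mm (x) × 604 mm (y), 49 mm thick, upper face at z = 759 mm, on four round legs of 64 mm diameter, each leg's bounding box inset 47 mm from the nearest pair of top edges from z = 0 to the bottom of the top.


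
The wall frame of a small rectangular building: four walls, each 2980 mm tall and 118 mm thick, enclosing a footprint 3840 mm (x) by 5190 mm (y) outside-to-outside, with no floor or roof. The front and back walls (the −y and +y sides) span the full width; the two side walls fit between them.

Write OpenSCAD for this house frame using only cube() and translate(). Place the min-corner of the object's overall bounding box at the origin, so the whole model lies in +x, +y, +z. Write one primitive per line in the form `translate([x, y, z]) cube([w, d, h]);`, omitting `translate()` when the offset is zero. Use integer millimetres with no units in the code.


cube([3840, 118, 2980]);
translate([0, 5072, 0]) cube([3840, 118, 2980]);
translate([0, 118, 0]) cube([118, 4954, 2980]);
translate([3722, 118, 0]) cube([118, 4954, 2980]);


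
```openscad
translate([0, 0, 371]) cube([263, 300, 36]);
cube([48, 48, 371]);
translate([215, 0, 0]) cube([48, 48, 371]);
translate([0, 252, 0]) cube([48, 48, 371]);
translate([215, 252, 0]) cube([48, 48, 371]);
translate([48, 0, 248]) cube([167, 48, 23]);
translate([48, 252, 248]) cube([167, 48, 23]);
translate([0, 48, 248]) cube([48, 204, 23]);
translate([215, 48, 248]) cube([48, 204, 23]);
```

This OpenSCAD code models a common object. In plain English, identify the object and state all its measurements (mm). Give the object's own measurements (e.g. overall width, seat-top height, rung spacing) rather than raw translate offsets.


A simple wooden stool: a rectangular seat 263 mm (x) by 300 mm (y), 36 mm thick, top face at z = 407 mm, on four square legs, each 48×48 mm in cross-section. The legs rest on z = 0, each flush with a corner of the seat. Four stretchers, 48 mm wide and 23 mm tall, connect adjacent legs with their undersides at z = 248 mm, each running between the inner faces of the legs it joins and aligned with the legs' outer faces on the other axis.


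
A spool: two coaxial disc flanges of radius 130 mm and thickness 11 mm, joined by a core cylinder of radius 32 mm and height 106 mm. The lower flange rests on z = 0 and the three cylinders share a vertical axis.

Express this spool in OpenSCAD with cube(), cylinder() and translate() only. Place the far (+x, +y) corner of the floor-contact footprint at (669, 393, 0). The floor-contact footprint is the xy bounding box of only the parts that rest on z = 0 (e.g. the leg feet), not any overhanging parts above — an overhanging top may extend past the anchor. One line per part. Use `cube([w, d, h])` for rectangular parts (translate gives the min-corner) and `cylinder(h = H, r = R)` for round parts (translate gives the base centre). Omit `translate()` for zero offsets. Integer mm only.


translate([539, 263, 0]) cylinder(h = 11, r = 130);
translate([539, 263, 11]) cylinder(h = 106, r = 32);
translate([539, 263, 117]) cylinder(h = 11, r = 130);


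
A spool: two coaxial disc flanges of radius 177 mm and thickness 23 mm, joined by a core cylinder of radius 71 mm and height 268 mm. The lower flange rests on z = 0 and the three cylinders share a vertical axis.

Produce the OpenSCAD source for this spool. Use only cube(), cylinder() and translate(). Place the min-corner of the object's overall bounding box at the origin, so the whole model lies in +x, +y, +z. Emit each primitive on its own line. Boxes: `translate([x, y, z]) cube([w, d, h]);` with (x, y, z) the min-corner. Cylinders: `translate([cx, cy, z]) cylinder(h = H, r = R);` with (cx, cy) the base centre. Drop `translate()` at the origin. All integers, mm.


translate([177, 177, 0]) cylinder(h = 23, r = 177);
translate([177, 177, 23]) cylinder(h = 268, r = 71);
translate([177, 177, 291]) cylinder(h = 23, r = 177);


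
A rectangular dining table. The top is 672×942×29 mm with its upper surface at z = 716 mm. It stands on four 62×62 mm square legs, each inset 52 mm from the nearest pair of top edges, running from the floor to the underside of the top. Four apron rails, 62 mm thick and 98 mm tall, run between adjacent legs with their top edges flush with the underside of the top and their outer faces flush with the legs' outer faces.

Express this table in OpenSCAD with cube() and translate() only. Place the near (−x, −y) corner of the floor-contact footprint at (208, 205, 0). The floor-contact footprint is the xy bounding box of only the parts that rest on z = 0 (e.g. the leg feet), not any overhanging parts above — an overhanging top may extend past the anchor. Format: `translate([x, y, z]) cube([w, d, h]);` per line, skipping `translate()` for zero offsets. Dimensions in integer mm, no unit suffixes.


translate([156, 153, 687]) cube([672, 942, 29]);
translate([208, 205, 0]) cube([62, 62, 687]);
translate([714, 205, 0]) cube([62, 62, 687]);
translate([208, 981, 0]) cube([62, 62, 687]);
translate([714, 981, 0]) cube([62, 62, 687]);
translate([270, 205, 589]) cube([444, 62, 98]);
translate([270, 981, 589]) cube([444, 62, 98]);
translate([208, 267, 589]) cube([62, 714, 98]);
translate([714, 267, 589]) cube([62, 714, 98]);


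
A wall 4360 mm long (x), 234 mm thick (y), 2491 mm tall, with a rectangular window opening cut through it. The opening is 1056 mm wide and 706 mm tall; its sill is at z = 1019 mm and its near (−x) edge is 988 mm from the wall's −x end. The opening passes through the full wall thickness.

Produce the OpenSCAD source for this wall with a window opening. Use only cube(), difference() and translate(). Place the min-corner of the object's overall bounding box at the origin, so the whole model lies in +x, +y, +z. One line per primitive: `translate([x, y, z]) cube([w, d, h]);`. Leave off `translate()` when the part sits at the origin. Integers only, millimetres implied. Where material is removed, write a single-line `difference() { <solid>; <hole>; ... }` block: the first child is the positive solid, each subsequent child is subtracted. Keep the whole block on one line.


difference() { cube([4360, 234, 2491]); translate([988, 0, 1019]) cube([1056, 234, 706]); }


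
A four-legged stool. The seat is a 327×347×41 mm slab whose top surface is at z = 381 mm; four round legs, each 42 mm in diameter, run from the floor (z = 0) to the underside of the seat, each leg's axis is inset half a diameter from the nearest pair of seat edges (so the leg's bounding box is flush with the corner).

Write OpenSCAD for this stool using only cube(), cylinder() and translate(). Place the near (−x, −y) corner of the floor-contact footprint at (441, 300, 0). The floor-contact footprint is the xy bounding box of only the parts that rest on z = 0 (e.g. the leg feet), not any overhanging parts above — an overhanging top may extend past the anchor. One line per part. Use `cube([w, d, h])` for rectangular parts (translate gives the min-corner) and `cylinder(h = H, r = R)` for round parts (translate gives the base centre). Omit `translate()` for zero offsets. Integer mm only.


translate([441, 300, 340]) cube([327, 347, 41]);
translate([462, 321, 0]) cylinder(h = 340, r = 21);
translate([747, 321, 0]) cylinder(h = 340, r = 21);
translate([462, 626, 0]) cylinder(h = 340, r = 21);
translate([747, 626, 0]) cylinder(h = 340, r = 21);


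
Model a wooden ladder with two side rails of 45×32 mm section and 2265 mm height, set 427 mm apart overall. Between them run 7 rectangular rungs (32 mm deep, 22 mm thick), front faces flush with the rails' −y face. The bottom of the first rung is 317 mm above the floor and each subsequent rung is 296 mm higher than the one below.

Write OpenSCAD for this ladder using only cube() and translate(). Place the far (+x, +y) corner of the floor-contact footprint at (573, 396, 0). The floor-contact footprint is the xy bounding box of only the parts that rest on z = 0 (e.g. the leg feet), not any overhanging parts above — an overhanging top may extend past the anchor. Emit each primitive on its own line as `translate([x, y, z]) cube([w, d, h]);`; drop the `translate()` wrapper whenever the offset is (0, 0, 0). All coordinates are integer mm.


translate([146, 364, 0]) cube([45, 32, 2265]);
translate([528, 364, 0]) cube([45, 32, 2265]);
translate([191, 364, 317]) cube([337, 32, 22]);
translate([191, 364, 613]) cube([337, 32, 22]);
translate([191, 364, 909]) cube([337, 32, 22]);
translate([191, 364, 1205]) cube([337, 32, 22]);
translate([191, 364, 1501]) cube([337, 32, 22]);
translate([191, 364, 1797]) cube([337, 32, 22]);
translate([191, 364, 2093]) cube([337, 32, 22]);


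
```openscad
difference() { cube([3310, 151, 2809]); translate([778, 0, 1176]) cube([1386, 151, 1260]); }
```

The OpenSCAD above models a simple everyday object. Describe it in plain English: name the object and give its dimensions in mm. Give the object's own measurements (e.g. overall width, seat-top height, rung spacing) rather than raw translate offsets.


A wall 3310 mm long (x), 151 mm thick (y), 2809 mm tall, with a rectangular window opening cut through it. The opening is 1386 mm wide and 1260 mm tall; its sill is at z = 1176 mm and its near (−x) edge is 778 mm from the wall's −x end. The opening passes through the full wall thickness.


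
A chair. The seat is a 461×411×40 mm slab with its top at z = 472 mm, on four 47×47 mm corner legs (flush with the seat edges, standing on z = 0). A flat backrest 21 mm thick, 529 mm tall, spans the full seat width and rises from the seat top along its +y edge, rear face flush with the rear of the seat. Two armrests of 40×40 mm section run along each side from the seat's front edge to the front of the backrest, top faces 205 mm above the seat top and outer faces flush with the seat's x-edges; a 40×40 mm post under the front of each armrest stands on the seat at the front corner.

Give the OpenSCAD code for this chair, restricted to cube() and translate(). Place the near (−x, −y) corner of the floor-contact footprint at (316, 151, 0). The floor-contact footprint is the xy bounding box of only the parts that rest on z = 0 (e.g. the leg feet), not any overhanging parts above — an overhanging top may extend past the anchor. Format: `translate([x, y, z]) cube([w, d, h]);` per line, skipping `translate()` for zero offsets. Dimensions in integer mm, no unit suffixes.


translate([316, 151, 432]) cube([461, 411, 40]);
translate([316, 151, 0]) cube([47, 47, 432]);
translate([730, 151, 0]) cube([47, 47, 432]);
translate([316, 515, 0]) cube([47, 47, 432]);
translate([730, 515, 0]) cube([47, 47, 432]);
translate([316, 541, 472]) cube([461, 21, 529]);
translate([316, 151, 637]) cube([40, 390, 40]);
translate([737, 151, 637]) cube([40, 390, 40]);
translate([316, 151, 472]) cube([40, 40, 165]);
translate([737, 151, 472]) cube([40, 40, 165]);


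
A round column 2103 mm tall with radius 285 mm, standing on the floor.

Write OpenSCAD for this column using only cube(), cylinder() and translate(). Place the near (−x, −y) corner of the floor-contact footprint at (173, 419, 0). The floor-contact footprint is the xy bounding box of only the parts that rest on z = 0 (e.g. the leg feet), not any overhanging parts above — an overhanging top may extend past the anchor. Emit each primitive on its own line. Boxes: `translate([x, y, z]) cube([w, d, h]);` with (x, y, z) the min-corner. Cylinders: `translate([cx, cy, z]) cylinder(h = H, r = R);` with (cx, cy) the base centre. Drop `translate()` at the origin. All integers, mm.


translate([458, 704, 0]) cylinder(h = 2103, r = 285);


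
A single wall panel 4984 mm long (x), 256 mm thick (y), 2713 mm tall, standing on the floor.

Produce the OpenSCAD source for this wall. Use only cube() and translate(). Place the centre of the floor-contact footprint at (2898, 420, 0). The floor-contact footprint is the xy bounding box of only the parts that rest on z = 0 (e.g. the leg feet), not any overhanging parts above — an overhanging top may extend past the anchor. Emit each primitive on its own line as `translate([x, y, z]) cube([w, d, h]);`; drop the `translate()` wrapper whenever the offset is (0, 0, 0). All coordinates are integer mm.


translate([406, 292, 0]) cube([4984, 256, 2713]);


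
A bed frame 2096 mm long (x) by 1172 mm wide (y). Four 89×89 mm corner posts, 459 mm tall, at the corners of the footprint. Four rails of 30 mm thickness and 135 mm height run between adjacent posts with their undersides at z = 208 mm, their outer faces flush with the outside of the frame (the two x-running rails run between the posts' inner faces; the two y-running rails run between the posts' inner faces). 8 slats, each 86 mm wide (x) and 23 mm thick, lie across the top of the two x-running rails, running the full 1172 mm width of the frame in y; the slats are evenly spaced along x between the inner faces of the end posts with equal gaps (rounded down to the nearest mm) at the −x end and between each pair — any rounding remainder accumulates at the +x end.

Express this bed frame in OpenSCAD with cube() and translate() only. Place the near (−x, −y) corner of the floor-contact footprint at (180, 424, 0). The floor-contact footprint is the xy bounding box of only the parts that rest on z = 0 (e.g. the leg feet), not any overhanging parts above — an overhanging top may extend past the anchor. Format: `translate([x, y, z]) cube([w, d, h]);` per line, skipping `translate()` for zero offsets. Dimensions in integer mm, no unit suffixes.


// slat z = rail_z + rail_h = 208 + 135 = 343
// slat gap = ⌊(1918 − 8·86) / 9⌋ = 136
translate([180, 424, 0]) cube([89, 89, 459]);
translate([180, 1507, 0]) cube([89, 89, 459]);
translate([2187, 424, 0]) cube([89, 89, 459]);
translate([2187, 1507, 0]) cube([89, 89, 459]);
translate([269, 424, 208]) cube([1918, 30, 135]);
translate([269, 1566, 208]) cube([1918, 30, 135]);
translate([180, 513, 208]) cube([30, 994, 135]);
translate([2246, 513, 208]) cube([30, 994, 135]);
translate([405, 424, 343]) cube([86, 1172, 23]);
translate([627, 424, 343]) cube([86, 1172, 23]);
translate([849, 424, 343]) cube([86, 1172, 23]);
translate([1071, 424, 343]) cube([86, 1172, 23]);
translate([1293, 424, 343]) cube([86, 1172, 23]);
translate([1515, 424, 343]) cube([86, 1172, 23]);
translate([1737, 424, 343]) cube([86, 1172, 23]);
translate([1959, 424, 343]) cube([86, 1172, 23]);


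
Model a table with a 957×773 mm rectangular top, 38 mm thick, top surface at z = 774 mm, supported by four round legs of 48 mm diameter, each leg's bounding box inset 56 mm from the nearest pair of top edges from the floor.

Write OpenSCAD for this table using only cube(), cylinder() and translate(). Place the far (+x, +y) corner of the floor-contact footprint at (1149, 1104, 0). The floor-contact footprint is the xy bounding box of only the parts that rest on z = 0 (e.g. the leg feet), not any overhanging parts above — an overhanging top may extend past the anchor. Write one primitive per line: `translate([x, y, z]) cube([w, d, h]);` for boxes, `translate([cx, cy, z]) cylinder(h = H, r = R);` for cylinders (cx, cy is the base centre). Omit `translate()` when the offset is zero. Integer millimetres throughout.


translate([248, 387, 736]) cube([957, 773, 38]);
translate([328, 467, 0]) cylinder(h = 736, r = 24);
translate([1125, 467, 0]) cylinder(h = 736, r = 24);
translate([328, 1080, 0]) cylinder(h = 736, r = 24);
translate([1125, 1080, 0]) cylinder(h = 736, r = 24);


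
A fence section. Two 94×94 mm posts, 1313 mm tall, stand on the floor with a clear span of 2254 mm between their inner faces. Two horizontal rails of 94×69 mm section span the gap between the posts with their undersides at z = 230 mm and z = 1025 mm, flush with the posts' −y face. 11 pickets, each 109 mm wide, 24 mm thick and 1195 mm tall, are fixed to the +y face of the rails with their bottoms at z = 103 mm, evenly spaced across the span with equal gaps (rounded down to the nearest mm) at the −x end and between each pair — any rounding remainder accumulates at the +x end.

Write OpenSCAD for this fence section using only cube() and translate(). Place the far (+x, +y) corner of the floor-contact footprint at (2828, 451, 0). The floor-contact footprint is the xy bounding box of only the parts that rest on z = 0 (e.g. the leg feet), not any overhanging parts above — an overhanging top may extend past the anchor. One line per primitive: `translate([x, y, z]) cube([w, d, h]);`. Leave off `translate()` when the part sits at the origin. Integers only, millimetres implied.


translate([386, 357, 0]) cube([94, 94, 1313]);
translate([2734, 357, 0]) cube([94, 94, 1313]);
translate([480, 357, 230]) cube([2254, 94, 69]);
translate([480, 357, 1025]) cube([2254, 94, 69]);
translate([567, 451, 103]) cube([109, 24, 1195]);
translate([763, 451, 103]) cube([109, 24, 1195]);
translate([959, 451, 103]) cube([109, 24, 1195]);
translate([1155, 451, 103]) cube([109, 24, 1195]);
translate([1351, 451, 103]) cube([109, 24, 1195]);
translate([1547, 451, 103]) cube([109, 24, 1195]);
translate([1743, 451, 103]) cube([109, 24, 1195]);
translate([1939, 451, 103]) cube([109, 24, 1195]);
translate([2135, 451, 103]) cube([109, 24, 1195]);
translate([2331, 451, 103]) cube([109, 24, 1195]);
translate([2527, 451, 103]) cube([109, 24, 1195]);


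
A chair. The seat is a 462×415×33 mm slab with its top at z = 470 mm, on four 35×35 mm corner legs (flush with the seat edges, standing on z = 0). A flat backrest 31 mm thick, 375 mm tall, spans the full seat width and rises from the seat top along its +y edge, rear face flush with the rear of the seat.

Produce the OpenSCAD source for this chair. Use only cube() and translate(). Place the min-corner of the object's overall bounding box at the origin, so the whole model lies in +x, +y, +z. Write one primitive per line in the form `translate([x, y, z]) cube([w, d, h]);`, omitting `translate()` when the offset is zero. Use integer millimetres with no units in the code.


translate([0, 0, 437]) cube([462, 415, 33]);
cube([35, 35, 437]);
translate([427, 0, 0]) cube([35, 35, 437]);
translate([0, 380, 0]) cube([35, 35, 437]);
translate([427, 380, 0]) cube([35, 35, 437]);
translate([0, 384, 470]) cube([462, 31, 375]);
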